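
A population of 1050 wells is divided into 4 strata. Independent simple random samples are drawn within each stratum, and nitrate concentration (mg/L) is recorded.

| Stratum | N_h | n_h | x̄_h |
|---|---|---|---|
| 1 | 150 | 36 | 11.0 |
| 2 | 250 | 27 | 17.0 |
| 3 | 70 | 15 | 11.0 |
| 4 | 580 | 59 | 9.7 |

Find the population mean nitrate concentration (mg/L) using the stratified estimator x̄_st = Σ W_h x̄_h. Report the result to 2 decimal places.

N = Σ N_h = 1050. Stratum weights W_h = N_h/N.
x̄_st = (150·11.0 + 250·17.0 + 70·11.0 + 580·9.7) / 1050 = 11.7105

x̄_st ≈ 11.71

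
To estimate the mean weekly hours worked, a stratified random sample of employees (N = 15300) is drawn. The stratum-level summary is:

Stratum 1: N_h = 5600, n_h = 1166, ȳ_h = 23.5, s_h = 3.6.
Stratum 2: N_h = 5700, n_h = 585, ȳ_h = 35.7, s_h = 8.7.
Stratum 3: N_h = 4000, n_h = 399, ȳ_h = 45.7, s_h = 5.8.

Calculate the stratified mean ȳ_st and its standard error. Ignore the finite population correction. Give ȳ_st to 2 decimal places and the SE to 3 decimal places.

ȳ_st ≈ 33.85, SE ≈ 0.159

ȳ_st = Σ W_h ȳ_h = (5600·23.5 + 5700·35.7 + 4000·45.7)/15300 = 33.84902
V̂(ȳ_st) = Σ W_h² s_h²/n_h, with W_h = N_h/N and N = 15300:
  stratum 1: (5600/15300)²·3.6²/1166 = 0.00148902
  stratum 2: (5700/15300)²·8.7²/585 = 0.0179576
  stratum 3: (4000/15300)²·5.8²/399 = 0.00576262
V̂(ȳ_st) = 0.0252093
SE(ȳ_st) = √0.0252093 = 0.158774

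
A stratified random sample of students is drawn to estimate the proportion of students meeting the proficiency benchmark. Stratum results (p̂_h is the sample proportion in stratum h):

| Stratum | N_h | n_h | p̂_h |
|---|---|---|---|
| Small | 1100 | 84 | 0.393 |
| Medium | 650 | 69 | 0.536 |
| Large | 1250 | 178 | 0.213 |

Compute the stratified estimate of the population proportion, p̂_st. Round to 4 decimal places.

N = 3000; stratum weights W_h = N_h/N.
p̂_st = Σ W_h p̂_h = (1100·0.393 + 650·0.536 + 1250·0.213)/3000 = 0.34898

p̂_st ≈ 0.3490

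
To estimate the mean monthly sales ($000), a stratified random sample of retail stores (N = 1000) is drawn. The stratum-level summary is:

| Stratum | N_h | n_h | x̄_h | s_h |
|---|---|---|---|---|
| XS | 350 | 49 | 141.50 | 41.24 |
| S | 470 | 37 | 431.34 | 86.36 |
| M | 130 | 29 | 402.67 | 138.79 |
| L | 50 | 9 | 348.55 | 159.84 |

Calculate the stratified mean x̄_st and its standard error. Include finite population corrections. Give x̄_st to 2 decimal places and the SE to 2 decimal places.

x̄_st ≈ 322.03, SE ≈ 7.70

x̄_st = Σ W_h x̄_h = (350·141.50 + 470·431.34 + 130·402.67 + 50·348.55)/1000 = 322.02940
V̂(x̄_st) = Σ W_h² (1 − n_h/N_h) s_h²/n_h, with W_h = N_h/N and N = 1000:
  stratum XS: (350/1000)²·(1 − 49/350)·41.24²/49 = 3.65659
  stratum S: (470/1000)²·(1 − 37/470)·86.36²/37 = 41.0213
  stratum M: (130/1000)²·(1 − 29/130)·138.79²/29 = 8.72134
  stratum L: (50/1000)²·(1 − 9/50)·159.84²/9 = 5.81945
V̂(x̄_st) = 59.2187
SE(x̄_st) = √59.2187 = 7.69537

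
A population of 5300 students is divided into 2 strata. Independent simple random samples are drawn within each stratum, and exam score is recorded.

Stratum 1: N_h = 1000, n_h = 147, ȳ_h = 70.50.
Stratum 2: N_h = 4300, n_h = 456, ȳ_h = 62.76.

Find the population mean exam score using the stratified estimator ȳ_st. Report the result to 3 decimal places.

N = Σ N_h = 5300. Stratum weights W_h = N_h/N.
ȳ_st = (1000·70.50 + 4300·62.76) / 5300 = 64.22038

ȳ_st ≈ 64.220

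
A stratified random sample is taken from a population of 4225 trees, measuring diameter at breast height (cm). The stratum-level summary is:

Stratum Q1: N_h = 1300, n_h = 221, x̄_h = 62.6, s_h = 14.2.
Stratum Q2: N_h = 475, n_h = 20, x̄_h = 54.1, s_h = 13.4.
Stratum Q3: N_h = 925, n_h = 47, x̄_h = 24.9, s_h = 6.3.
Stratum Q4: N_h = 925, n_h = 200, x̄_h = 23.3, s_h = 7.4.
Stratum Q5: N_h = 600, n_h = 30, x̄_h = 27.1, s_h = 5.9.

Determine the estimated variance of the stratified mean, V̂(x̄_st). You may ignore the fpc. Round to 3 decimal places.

V̂(x̄_st) ≈ 0.277

V̂(x̄_st) = Σ W_h² s_h²/n_h, with W_h = N_h/N and N = 4225:
  stratum Q1: (1300/4225)²·14.2²/221 = 0.0863809
  stratum Q2: (475/4225)²·13.4²/20 = 0.113478
  stratum Q3: (925/4225)²·6.3²/47 = 0.0404775
  stratum Q4: (925/4225)²·7.4²/200 = 0.0131239
  stratum Q5: (600/4225)²·5.9²/30 = 0.0234009
V̂(x̄_st) = 0.276862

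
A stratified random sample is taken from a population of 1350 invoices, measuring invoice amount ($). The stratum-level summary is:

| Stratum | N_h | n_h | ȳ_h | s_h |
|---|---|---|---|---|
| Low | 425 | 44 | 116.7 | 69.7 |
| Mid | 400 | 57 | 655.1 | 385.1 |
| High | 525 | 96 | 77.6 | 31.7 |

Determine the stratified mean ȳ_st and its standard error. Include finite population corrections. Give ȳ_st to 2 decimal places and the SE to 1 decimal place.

ȳ_st ≈ 261.02, SE ≈ 14.4

ȳ_st = Σ W_h ȳ_h = (425·116.7 + 400·655.1 + 525·77.6)/1350 = 261.02037
V̂(ȳ_st) = Σ W_h² (1 − n_h/N_h) s_h²/n_h, with W_h = N_h/N and N = 1350:
  stratum Low: (425/1350)²·(1 − 44/425)·69.7²/44 = 9.80978
  stratum Mid: (400/1350)²·(1 − 57/400)·385.1²/57 = 195.866
  stratum High: (525/1350)²·(1 − 96/525)·31.7²/96 = 1.29359
V̂(ȳ_st) = 206.969
SE(ȳ_st) = √206.969 = 14.3864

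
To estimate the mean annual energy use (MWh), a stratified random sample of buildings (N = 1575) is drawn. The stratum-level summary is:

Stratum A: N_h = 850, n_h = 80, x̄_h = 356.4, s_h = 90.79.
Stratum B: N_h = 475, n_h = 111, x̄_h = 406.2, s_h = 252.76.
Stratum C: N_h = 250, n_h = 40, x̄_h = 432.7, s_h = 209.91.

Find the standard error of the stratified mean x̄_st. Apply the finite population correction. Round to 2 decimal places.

SE(x̄_st) ≈ 9.52

V̂(x̄_st) = Σ W_h² (1 − n_h/N_h) s_h²/n_h, with W_h = N_h/N and N = 1575:
  stratum A: (850/1575)²·(1 − 80/850)·90.79²/80 = 27.1853
  stratum B: (475/1575)²·(1 − 111/475)·252.76²/111 = 40.1169
  stratum C: (250/1575)²·(1 − 40/250)·209.91²/40 = 23.3133
V̂(x̄_st) = 90.6156
SE(x̄_st) = √90.6156 = 9.51922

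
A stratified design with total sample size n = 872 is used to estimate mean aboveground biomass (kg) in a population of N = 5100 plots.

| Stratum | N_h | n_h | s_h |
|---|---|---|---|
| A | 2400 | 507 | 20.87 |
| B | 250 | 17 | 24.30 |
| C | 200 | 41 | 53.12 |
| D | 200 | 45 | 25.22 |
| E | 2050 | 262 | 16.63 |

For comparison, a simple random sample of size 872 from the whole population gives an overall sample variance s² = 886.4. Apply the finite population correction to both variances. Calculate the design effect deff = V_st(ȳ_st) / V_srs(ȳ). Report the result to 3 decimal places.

deff ≈ 0.567

V̂(ȳ_st) = Σ W_h² (1 − n_h/N_h) s_h²/n_h, with W_h = N_h/N and N = 5100:
  stratum A: (2400/5100)²·(1 − 507/2400)·20.87²/507 = 0.150058
  stratum B: (250/5100)²·(1 − 17/250)·24.30²/17 = 0.0777892
  stratum C: (200/5100)²·(1 − 41/200)·53.12²/41 = 0.0841432
  stratum D: (200/5100)²·(1 − 45/200)·25.22²/45 = 0.0168461
  stratum E: (2050/5100)²·(1 − 262/2050)·16.63²/262 = 0.148752
V_st = 0.477589
V_srs = (1 − 872/5100)·886.4/872 = 0.84271
deff = V_st / V_srs = 0.477589/0.84271 = 0.5667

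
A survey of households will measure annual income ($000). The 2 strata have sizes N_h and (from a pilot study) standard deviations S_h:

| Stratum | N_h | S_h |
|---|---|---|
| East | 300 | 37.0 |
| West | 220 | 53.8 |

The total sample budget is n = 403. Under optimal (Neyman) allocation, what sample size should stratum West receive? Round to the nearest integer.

Neyman allocation: n_h = n · N_h S_h / Σ N_i S_i, with n = 403.
  stratum East: N_h·S_h = 300·37.0 = 11100.00
  stratum West: N_h·S_h = 220·53.8 = 11836.00
Σ N_h S_h = 22936.00
n for stratum West = 403·11836.00/22936.00 = 207.966 → 208

208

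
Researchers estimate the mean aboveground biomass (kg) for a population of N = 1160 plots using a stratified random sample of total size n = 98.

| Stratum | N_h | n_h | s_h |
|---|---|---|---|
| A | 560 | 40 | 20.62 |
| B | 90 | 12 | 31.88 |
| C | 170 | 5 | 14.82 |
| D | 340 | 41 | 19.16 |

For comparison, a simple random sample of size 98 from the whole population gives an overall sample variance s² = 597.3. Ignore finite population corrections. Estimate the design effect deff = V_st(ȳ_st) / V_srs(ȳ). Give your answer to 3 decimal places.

V̂(ȳ_st) = Σ W_h² s_h²/n_h, with W_h = N_h/N and N = 1160:
  stratum A: (560/1160)²·20.62²/40 = 2.47729
  stratum B: (90/1160)²·31.88²/12 = 0.509829
  stratum C: (170/1160)²·14.82²/5 = 0.943427
  stratum D: (340/1160)²·19.16²/41 = 0.769217
V_st = 4.69977
V_srs = s²/n = 597.3/98 = 6.0949
deff = V_st / V_srs = 4.69977/6.0949 = 0.7711

deff ≈ 0.771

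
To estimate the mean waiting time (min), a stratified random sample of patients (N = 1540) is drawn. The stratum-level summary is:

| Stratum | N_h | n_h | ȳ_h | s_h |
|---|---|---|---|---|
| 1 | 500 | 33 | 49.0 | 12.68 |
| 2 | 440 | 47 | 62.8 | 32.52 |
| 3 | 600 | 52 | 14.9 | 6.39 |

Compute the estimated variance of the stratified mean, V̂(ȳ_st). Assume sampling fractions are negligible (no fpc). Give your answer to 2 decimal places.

V̂(ȳ_st) ≈ 2.47

V̂(ȳ_st) = Σ W_h² s_h²/n_h, with W_h = N_h/N and N = 1540:
  stratum 1: (500/1540)²·12.68²/33 = 0.513598
  stratum 2: (440/1540)²·32.52²/47 = 1.83682
  stratum 3: (600/1540)²·6.39²/52 = 0.119195
V̂(ȳ_st) = 2.46962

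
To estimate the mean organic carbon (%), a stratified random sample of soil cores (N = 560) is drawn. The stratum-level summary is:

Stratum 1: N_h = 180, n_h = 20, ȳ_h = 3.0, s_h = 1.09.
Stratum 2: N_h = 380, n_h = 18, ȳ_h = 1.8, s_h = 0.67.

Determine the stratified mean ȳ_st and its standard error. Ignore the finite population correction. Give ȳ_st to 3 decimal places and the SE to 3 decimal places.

ȳ_st ≈ 2.186, SE ≈ 0.133

ȳ_st = Σ W_h ȳ_h = (180·3.0 + 380·1.8)/560 = 2.18571
V̂(ȳ_st) = Σ W_h² s_h²/n_h, with W_h = N_h/N and N = 560:
  stratum 1: (180/560)²·1.09²/20 = 0.00613751
  stratum 2: (380/560)²·0.67²/18 = 0.0114833
V̂(ȳ_st) = 0.0176208
SE(ȳ_st) = √0.0176208 = 0.132744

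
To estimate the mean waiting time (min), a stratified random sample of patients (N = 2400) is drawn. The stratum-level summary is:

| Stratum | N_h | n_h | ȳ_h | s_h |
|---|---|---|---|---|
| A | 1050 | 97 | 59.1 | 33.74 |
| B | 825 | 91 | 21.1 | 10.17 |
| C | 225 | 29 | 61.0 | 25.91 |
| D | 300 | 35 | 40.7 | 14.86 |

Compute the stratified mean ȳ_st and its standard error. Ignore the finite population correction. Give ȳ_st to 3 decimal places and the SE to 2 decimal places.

ȳ_st ≈ 43.916, SE ≈ 1.64

ȳ_st = Σ W_h ȳ_h = (1050·59.1 + 825·21.1 + 225·61.0 + 300·40.7)/2400 = 43.91562
V̂(ȳ_st) = Σ W_h² s_h²/n_h, with W_h = N_h/N and N = 2400:
  stratum A: (1050/2400)²·33.74²/97 = 2.24634
  stratum B: (825/2400)²·10.17²/91 = 0.134303
  stratum C: (225/2400)²·25.91²/29 = 0.20346
  stratum D: (300/2400)²·14.86²/35 = 0.0985802
V̂(ȳ_st) = 2.68268
SE(ȳ_st) = √2.68268 = 1.63789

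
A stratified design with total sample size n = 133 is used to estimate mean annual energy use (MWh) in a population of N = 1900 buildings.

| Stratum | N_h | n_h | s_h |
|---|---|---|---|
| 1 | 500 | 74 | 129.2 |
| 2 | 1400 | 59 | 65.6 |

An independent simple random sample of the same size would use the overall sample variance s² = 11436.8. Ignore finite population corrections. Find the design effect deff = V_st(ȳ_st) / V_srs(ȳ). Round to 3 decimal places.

deff ≈ 0.642

V̂(ȳ_st) = Σ W_h² s_h²/n_h, with W_h = N_h/N and N = 1900:
  stratum 1: (500/1900)²·129.2²/74 = 15.6216
  stratum 2: (1400/1900)²·65.6²/59 = 39.6009
V_st = 55.2225
V_srs = s²/n = 11436.8/133 = 85.991
deff = V_st / V_srs = 55.2225/85.991 = 0.6422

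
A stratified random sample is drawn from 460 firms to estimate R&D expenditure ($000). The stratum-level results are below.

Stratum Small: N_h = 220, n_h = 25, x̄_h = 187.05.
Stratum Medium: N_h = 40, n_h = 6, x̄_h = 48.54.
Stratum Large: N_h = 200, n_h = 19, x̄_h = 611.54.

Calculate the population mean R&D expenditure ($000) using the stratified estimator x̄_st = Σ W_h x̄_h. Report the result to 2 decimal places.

N = Σ N_h = 460. Stratum weights W_h = N_h/N.
x̄_st = (220·187.05 + 40·48.54 + 200·611.54) / 460 = 359.5665

x̄_st ≈ 359.57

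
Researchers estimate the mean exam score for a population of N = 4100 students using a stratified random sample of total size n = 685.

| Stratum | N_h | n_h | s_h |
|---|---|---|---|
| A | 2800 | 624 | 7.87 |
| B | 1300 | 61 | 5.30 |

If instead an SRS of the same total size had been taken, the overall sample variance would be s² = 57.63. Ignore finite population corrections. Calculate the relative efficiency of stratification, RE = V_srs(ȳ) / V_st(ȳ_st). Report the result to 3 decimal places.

V̂(ȳ_st) = Σ W_h² s_h²/n_h, with W_h = N_h/N and N = 4100:
  stratum A: (2800/4100)²·7.87²/624 = 0.0462928
  stratum B: (1300/4100)²·5.30²/61 = 0.0462957
V_st = 0.0925885
V_srs = s²/n = 57.63/685 = 0.0841314
Relative efficiency = V_srs / V_st = 0.0841314/0.0925885 = 0.9087

RE ≈ 0.909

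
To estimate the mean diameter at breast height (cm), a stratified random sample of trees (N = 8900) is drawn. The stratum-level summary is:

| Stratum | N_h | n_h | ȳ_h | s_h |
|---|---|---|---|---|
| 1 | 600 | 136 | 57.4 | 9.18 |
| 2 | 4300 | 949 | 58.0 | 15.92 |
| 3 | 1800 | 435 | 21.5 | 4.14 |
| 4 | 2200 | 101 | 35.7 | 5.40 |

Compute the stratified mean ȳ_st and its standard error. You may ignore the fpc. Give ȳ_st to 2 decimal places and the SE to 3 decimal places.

ȳ_st = Σ W_h ȳ_h = (600·57.4 + 4300·58.0 + 1800·21.5 + 2200·35.7)/8900 = 45.06517
V̂(ȳ_st) = Σ W_h² s_h²/n_h, with W_h = N_h/N and N = 8900:
  stratum 1: (600/8900)²·9.18²/136 = 0.00281624
  stratum 2: (4300/8900)²·15.92²/949 = 0.0623414
  stratum 3: (1800/8900)²·4.14²/435 = 0.00161167
  stratum 4: (2200/8900)²·5.40²/101 = 0.0176413
V̂(ȳ_st) = 0.0844107
SE(ȳ_st) = √0.0844107 = 0.290535

ȳ_st ≈ 45.07, SE ≈ 0.291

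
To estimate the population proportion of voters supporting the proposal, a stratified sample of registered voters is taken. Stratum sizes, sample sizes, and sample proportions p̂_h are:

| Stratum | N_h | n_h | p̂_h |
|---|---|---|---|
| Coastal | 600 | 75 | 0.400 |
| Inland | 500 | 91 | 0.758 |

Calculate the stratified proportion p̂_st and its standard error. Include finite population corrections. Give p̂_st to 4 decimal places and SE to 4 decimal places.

N = 1100; stratum weights W_h = N_h/N.
p̂_st = Σ W_h p̂_h = (600·0.400 + 500·0.758)/1100 = 0.56273
V̂(p̂_st) = Σ W_h² (1 − n_h/N_h) p̂_h(1−p̂_h)/(n_h−1):
  stratum Coastal: (600/1100)²·(1 − 75/600)·0.400·0.600/74 = 0.000844315
  stratum Inland: (500/1100)²·(1 − 91/500)·0.758·0.242/90 = 0.000344469
V̂(p̂_st) = 0.00118878; SE = √V̂ = 0.0344788

p̂_st ≈ 0.5627, SE ≈ 0.0345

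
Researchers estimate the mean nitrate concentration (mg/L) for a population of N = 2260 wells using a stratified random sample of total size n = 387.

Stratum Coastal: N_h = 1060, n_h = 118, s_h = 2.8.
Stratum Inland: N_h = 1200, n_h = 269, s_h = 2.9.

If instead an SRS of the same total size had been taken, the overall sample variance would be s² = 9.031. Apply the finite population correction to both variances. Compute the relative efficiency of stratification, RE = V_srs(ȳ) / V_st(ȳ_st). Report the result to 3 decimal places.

V̂(ȳ_st) = Σ W_h² (1 − n_h/N_h) s_h²/n_h, with W_h = N_h/N and N = 2260:
  stratum Coastal: (1060/2260)²·(1 − 118/1060)·2.8²/118 = 0.0129889
  stratum Inland: (1200/2260)²·(1 − 269/1200)·2.9²/269 = 0.00683845
V_st = 0.0198274
V_srs = (1 − 387/2260)·9.031/387 = 0.0193399
Relative efficiency = V_srs / V_st = 0.0193399/0.0198274 = 0.9754

RE ≈ 0.975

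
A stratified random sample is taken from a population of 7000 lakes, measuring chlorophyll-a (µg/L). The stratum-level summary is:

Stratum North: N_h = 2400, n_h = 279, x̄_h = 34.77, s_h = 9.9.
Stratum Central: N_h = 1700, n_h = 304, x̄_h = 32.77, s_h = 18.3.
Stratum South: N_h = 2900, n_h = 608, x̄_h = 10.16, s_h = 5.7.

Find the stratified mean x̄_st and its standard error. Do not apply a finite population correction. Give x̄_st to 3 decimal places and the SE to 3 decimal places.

x̄_st ≈ 24.089, SE ≈ 0.340

x̄_st = Σ W_h x̄_h = (2400·34.77 + 1700·32.77 + 2900·10.16)/7000 = 24.08871
V̂(x̄_st) = Σ W_h² s_h²/n_h, with W_h = N_h/N and N = 7000:
  stratum North: (2400/7000)²·9.9²/279 = 0.0412945
  stratum Central: (1700/7000)²·18.3²/304 = 0.0649726
  stratum South: (2900/7000)²·5.7²/608 = 0.00917162
V̂(x̄_st) = 0.115439
SE(x̄_st) = √0.115439 = 0.339763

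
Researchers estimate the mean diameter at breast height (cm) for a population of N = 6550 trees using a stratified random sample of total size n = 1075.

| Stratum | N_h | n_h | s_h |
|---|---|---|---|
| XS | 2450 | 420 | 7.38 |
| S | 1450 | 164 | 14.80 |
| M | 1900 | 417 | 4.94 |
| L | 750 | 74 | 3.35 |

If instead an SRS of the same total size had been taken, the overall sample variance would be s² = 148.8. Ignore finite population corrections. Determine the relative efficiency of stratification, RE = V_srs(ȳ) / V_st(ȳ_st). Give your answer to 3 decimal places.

RE ≈ 1.529

V̂(ȳ_st) = Σ W_h² s_h²/n_h, with W_h = N_h/N and N = 6550:
  stratum XS: (2450/6550)²·7.38²/420 = 0.0181432
  stratum S: (1450/6550)²·14.80²/164 = 0.0654535
  stratum M: (1900/6550)²·4.94²/417 = 0.00492428
  stratum L: (750/6550)²·3.35²/74 = 0.00198837
V_st = 0.0905093
V_srs = s²/n = 148.8/1075 = 0.138419
Relative efficiency = V_srs / V_st = 0.138419/0.0905093 = 1.5293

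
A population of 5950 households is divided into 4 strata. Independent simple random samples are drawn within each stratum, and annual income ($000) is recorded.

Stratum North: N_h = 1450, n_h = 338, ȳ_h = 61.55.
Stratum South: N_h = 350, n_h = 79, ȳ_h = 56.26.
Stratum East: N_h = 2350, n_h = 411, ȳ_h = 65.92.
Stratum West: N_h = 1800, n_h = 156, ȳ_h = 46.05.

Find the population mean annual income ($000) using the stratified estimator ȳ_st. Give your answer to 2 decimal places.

N = Σ N_h = 5950. Stratum weights W_h = N_h/N.
ȳ_st = (1450·61.55 + 350·56.26 + 2350·65.92 + 1800·46.05) / 5950 = 58.2757

ȳ_st ≈ 58.28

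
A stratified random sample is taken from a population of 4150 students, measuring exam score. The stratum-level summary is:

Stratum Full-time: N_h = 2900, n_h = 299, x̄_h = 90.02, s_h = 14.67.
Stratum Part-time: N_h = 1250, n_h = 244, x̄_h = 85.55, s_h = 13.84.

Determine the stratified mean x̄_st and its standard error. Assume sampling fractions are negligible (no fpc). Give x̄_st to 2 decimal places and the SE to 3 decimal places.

x̄_st ≈ 88.67, SE ≈ 0.650

x̄_st = Σ W_h x̄_h = (2900·90.02 + 1250·85.55)/4150 = 88.67361
V̂(x̄_st) = Σ W_h² s_h²/n_h, with W_h = N_h/N and N = 4150:
  stratum Full-time: (2900/4150)²·14.67²/299 = 0.35147
  stratum Part-time: (1250/4150)²·13.84²/244 = 0.0712207
V̂(x̄_st) = 0.422691
SE(x̄_st) = √0.422691 = 0.650147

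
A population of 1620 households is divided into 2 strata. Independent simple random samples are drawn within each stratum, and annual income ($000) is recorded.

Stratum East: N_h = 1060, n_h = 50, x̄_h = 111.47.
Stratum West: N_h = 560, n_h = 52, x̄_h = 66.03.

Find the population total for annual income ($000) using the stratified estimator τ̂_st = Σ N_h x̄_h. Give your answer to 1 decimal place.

τ̂_st = Σ N_h x̄_h = 1060·111.47 + 560·66.03 = 155135.0

τ̂_st ≈ 155135.0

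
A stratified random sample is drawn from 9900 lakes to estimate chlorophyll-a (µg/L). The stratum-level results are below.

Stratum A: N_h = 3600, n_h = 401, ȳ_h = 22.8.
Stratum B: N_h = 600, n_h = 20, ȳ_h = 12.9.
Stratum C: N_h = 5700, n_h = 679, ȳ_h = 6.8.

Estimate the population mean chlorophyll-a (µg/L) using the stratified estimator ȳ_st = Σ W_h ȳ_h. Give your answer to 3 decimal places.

ȳ_st ≈ 12.988

N = Σ N_h = 9900. Stratum weights W_h = N_h/N.
ȳ_st = (3600·22.8 + 600·12.9 + 5700·6.8) / 9900 = 12.98788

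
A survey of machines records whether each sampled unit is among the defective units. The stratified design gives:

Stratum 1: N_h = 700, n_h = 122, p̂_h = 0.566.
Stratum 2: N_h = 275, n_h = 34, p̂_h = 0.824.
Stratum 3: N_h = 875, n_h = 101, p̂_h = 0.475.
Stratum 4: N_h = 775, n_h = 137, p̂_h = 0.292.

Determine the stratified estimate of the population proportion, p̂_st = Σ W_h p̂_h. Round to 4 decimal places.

p̂_st ≈ 0.4818

N = 2625; stratum weights W_h = N_h/N.
p̂_st = Σ W_h p̂_h = (700·0.566 + 275·0.824 + 875·0.475 + 775·0.292)/2625 = 0.48180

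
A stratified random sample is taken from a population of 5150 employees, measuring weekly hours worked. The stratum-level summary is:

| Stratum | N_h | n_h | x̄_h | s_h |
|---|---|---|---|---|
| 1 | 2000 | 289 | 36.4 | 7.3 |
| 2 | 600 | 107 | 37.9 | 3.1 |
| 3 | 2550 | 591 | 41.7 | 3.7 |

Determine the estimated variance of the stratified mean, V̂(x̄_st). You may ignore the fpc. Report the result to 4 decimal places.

V̂(x̄_st) ≈ 0.0347

V̂(x̄_st) = Σ W_h² s_h²/n_h, with W_h = N_h/N and N = 5150:
  stratum 1: (2000/5150)²·7.3²/289 = 0.0278095
  stratum 2: (600/5150)²·3.1²/107 = 0.00121907
  stratum 3: (2550/5150)²·3.7²/591 = 0.00567913
V̂(x̄_st) = 0.0347077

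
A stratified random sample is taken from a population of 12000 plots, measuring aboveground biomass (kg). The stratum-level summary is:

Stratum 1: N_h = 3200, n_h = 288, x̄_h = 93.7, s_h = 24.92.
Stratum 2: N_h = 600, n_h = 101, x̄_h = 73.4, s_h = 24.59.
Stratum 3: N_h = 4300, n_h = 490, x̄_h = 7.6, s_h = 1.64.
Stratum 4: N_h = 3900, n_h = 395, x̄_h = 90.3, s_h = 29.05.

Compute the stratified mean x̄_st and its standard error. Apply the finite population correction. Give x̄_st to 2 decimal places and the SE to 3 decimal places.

x̄_st = Σ W_h x̄_h = (3200·93.7 + 600·73.4 + 4300·7.6 + 3900·90.3)/12000 = 60.72750
V̂(x̄_st) = Σ W_h² (1 − n_h/N_h) s_h²/n_h, with W_h = N_h/N and N = 12000:
  stratum 1: (3200/12000)²·(1 − 288/3200)·24.92²/288 = 0.139535
  stratum 2: (600/12000)²·(1 − 101/600)·24.59²/101 = 0.0124476
  stratum 3: (4300/12000)²·(1 − 490/4300)·1.64²/490 = 0.000624486
  stratum 4: (3900/12000)²·(1 − 395/3900)·29.05²/395 = 0.202808
V̂(x̄_st) = 0.355415
SE(x̄_st) = √0.355415 = 0.596167

x̄_st ≈ 60.73, SE ≈ 0.596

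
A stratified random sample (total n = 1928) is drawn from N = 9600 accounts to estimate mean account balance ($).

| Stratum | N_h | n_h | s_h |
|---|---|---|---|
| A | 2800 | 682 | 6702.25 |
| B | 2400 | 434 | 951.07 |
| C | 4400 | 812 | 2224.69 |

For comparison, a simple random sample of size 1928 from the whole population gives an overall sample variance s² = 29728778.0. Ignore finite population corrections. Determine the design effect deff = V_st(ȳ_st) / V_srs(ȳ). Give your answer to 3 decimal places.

V̂(ȳ_st) = Σ W_h² s_h²/n_h, with W_h = N_h/N and N = 9600:
  stratum A: (2800/9600)²·6702.25²/682 = 5603.13
  stratum B: (2400/9600)²·951.07²/434 = 130.261
  stratum C: (4400/9600)²·2224.69²/812 = 1280.4
V_st = 7013.79
V_srs = s²/n = 29728778.0/1928 = 15419.5
deff = V_st / V_srs = 7013.79/15419.5 = 0.4549

deff ≈ 0.455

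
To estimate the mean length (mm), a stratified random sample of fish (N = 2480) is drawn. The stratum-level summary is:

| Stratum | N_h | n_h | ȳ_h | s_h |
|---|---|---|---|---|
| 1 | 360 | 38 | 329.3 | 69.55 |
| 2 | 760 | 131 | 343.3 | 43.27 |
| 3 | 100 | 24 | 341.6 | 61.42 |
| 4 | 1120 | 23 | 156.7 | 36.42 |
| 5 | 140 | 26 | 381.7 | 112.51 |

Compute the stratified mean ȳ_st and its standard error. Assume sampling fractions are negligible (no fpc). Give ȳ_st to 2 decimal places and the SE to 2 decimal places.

ȳ_st ≈ 259.10, SE ≈ 4.19

ȳ_st = Σ W_h ȳ_h = (360·329.3 + 760·343.3 + 100·341.6 + 1120·156.7 + 140·381.7)/2480 = 259.09597
V̂(ȳ_st) = Σ W_h² s_h²/n_h, with W_h = N_h/N and N = 2480:
  stratum 1: (360/2480)²·69.55²/38 = 2.68233
  stratum 2: (760/2480)²·43.27²/131 = 1.34223
  stratum 3: (100/2480)²·61.42²/24 = 0.255567
  stratum 4: (1120/2480)²·36.42²/23 = 11.7621
  stratum 5: (140/2480)²·112.51²/26 = 1.55154
V̂(ȳ_st) = 17.5938
SE(ȳ_st) = √17.5938 = 4.19449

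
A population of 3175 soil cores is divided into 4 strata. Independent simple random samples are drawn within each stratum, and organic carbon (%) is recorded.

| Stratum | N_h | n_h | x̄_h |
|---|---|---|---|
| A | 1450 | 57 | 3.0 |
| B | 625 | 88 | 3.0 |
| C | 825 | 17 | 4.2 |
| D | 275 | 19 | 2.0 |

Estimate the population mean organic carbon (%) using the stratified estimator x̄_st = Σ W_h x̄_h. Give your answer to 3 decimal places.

x̄_st ≈ 3.225

N = Σ N_h = 3175. Stratum weights W_h = N_h/N.
x̄_st = (1450·3.0 + 625·3.0 + 825·4.2 + 275·2.0) / 3175 = 3.22520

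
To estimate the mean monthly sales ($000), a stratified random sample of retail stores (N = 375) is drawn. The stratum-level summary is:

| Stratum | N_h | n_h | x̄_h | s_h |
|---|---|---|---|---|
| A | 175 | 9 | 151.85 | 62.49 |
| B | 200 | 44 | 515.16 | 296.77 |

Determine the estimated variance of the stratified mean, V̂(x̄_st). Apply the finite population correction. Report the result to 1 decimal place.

V̂(x̄_st) ≈ 533.7

V̂(x̄_st) = Σ W_h² (1 − n_h/N_h) s_h²/n_h, with W_h = N_h/N and N = 375:
  stratum A: (175/375)²·(1 − 9/175)·62.49²/9 = 89.6318
  stratum B: (200/375)²·(1 − 44/200)·296.77²/44 = 444.099
V̂(x̄_st) = 533.73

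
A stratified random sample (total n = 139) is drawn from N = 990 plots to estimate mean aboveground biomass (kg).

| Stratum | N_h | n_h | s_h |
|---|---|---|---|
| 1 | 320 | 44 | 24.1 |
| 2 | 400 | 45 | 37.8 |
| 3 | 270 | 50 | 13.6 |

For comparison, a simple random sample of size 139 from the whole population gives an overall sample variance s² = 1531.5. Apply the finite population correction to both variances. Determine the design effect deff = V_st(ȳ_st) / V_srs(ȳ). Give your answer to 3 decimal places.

V̂(ȳ_st) = Σ W_h² (1 − n_h/N_h) s_h²/n_h, with W_h = N_h/N and N = 990:
  stratum 1: (320/990)²·(1 − 44/320)·24.1²/44 = 1.18952
  stratum 2: (400/990)²·(1 − 45/400)·37.8²/45 = 4.60033
  stratum 3: (270/990)²·(1 − 50/270)·13.6²/50 = 0.224194
V_st = 6.01404
V_srs = (1 − 139/990)·1531.5/139 = 9.47102
deff = V_st / V_srs = 6.01404/9.47102 = 0.6350

deff ≈ 0.635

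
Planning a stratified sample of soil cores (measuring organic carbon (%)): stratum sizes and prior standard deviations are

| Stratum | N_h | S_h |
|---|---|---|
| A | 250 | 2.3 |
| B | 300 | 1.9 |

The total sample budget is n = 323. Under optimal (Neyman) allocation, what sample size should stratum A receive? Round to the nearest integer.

Neyman allocation: n_h = n · N_h S_h / Σ N_i S_i, with n = 323.
  stratum A: N_h·S_h = 250·2.3 = 575.00
  stratum B: N_h·S_h = 300·1.9 = 570.00
Σ N_h S_h = 1145.00
n for stratum A = 323·575.00/1145.00 = 162.205 → 162

162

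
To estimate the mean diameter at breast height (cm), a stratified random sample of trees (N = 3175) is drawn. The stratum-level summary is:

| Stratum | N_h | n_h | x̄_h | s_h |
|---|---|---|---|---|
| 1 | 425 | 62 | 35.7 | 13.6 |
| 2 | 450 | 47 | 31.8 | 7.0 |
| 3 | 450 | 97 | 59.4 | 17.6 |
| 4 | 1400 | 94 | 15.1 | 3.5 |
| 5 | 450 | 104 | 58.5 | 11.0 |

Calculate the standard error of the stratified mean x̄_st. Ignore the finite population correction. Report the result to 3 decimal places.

V̂(x̄_st) = Σ W_h² s_h²/n_h, with W_h = N_h/N and N = 3175:
  stratum 1: (425/3175)²·13.6²/62 = 0.0534535
  stratum 2: (450/3175)²·7.0²/47 = 0.0209429
  stratum 3: (450/3175)²·17.6²/97 = 0.0641492
  stratum 4: (1400/3175)²·3.5²/94 = 0.0253383
  stratum 5: (450/3175)²·11.0²/104 = 0.0233717
V̂(x̄_st) = 0.187256
SE(x̄_st) = √0.187256 = 0.43273

SE(x̄_st) ≈ 0.433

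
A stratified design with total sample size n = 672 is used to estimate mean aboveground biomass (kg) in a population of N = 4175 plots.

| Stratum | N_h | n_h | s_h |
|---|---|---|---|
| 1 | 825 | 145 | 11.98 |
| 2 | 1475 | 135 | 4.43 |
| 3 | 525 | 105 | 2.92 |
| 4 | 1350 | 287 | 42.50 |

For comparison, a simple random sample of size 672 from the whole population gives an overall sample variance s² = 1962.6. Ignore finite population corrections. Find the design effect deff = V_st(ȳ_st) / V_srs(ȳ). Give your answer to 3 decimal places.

V̂(ȳ_st) = Σ W_h² s_h²/n_h, with W_h = N_h/N and N = 4175:
  stratum 1: (825/4175)²·11.98²/145 = 0.0386492
  stratum 2: (1475/4175)²·4.43²/135 = 0.0181445
  stratum 3: (525/4175)²·2.92²/105 = 0.00128405
  stratum 4: (1350/4175)²·42.50²/287 = 0.658037
V_st = 0.716115
V_srs = s²/n = 1962.6/672 = 2.92054
deff = V_st / V_srs = 0.716115/2.92054 = 0.2452

deff ≈ 0.245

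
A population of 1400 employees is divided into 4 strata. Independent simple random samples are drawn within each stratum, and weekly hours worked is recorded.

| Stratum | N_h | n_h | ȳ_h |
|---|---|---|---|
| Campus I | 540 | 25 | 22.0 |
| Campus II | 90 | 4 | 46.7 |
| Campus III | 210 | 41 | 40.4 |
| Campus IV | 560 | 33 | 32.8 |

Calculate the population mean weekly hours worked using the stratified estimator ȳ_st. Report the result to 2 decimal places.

ȳ_st ≈ 30.67

N = Σ N_h = 1400. Stratum weights W_h = N_h/N.
ȳ_st = (540·22.0 + 90·46.7 + 210·40.4 + 560·32.8) / 1400 = 30.6679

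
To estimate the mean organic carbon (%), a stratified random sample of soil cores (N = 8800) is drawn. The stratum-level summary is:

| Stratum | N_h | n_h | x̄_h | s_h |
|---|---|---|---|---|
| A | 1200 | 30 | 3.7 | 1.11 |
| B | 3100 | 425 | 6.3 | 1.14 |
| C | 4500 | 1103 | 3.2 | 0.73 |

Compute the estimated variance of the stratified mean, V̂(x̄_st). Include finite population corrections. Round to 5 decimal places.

V̂(x̄_st) = Σ W_h² (1 − n_h/N_h) s_h²/n_h, with W_h = N_h/N and N = 8800:
  stratum A: (1200/8800)²·(1 − 30/1200)·1.11²/30 = 0.000744606
  stratum B: (3100/8800)²·(1 − 425/3100)·1.14²/425 = 0.000327447
  stratum C: (4500/8800)²·(1 − 1103/4500)·0.73²/1103 = 9.53703e-05
V̂(x̄_st) = 0.00116742

V̂(x̄_st) ≈ 0.00117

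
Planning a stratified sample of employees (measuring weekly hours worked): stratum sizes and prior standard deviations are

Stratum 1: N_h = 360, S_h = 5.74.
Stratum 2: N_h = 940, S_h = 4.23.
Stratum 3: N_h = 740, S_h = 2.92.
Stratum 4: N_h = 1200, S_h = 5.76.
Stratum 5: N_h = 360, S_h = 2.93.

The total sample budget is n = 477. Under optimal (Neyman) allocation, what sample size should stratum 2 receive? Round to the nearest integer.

Neyman allocation: n_h = n · N_h S_h / Σ N_i S_i, with n = 477.
  stratum 1: N_h·S_h = 360·5.74 = 2066.40
  stratum 2: N_h·S_h = 940·4.23 = 3976.20
  stratum 3: N_h·S_h = 740·2.92 = 2160.80
  stratum 4: N_h·S_h = 1200·5.76 = 6912.00
  stratum 5: N_h·S_h = 360·2.93 = 1054.80
Σ N_h S_h = 16170.20
n for stratum 2 = 477·3976.20/16170.20 = 117.293 → 117

117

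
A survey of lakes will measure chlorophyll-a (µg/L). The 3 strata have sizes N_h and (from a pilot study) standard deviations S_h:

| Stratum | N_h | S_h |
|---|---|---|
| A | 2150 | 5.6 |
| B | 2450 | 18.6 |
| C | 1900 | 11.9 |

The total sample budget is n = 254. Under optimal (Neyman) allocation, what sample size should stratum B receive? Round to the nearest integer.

Neyman allocation: n_h = n · N_h S_h / Σ N_i S_i, with n = 254.
  stratum A: N_h·S_h = 2150·5.6 = 12040.00
  stratum B: N_h·S_h = 2450·18.6 = 45570.00
  stratum C: N_h·S_h = 1900·11.9 = 22610.00
Σ N_h S_h = 80220.00
n for stratum B = 254·45570.00/80220.00 = 144.288 → 144

144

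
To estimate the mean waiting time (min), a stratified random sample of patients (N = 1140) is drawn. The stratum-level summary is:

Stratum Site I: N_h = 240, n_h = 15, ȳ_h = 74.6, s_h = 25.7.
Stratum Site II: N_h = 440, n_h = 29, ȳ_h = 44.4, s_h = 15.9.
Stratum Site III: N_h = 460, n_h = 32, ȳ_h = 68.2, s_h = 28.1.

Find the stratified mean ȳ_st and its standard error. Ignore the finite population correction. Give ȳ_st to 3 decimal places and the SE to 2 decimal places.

ȳ_st ≈ 60.361, SE ≈ 2.70

ȳ_st = Σ W_h ȳ_h = (240·74.6 + 440·44.4 + 460·68.2)/1140 = 60.36140
V̂(ȳ_st) = Σ W_h² s_h²/n_h, with W_h = N_h/N and N = 1140:
  stratum Site I: (240/1140)²·25.7²/15 = 1.95159
  stratum Site II: (440/1140)²·15.9²/29 = 1.29865
  stratum Site III: (460/1140)²·28.1²/32 = 4.01762
V̂(ȳ_st) = 7.26785
SE(ȳ_st) = √7.26785 = 2.6959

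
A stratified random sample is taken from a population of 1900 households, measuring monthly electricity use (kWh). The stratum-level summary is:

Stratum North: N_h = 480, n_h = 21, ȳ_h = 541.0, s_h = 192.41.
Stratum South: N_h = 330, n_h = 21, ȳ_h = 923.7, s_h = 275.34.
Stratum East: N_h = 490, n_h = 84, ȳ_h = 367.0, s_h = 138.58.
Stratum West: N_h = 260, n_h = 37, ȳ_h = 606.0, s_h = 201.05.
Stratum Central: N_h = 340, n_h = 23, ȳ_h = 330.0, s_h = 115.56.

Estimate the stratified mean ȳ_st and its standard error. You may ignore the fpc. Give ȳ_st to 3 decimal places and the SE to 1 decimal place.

ȳ_st = Σ W_h ȳ_h = (480·541.0 + 330·923.7 + 490·367.0 + 260·606.0 + 340·330.0)/1900 = 533.73211
V̂(ȳ_st) = Σ W_h² s_h²/n_h, with W_h = N_h/N and N = 1900:
  stratum North: (480/1900)²·192.41²/21 = 112.515
  stratum South: (330/1900)²·275.34²/21 = 108.903
  stratum East: (490/1900)²·138.58²/84 = 15.2057
  stratum West: (260/1900)²·201.05²/37 = 20.4572
  stratum Central: (340/1900)²·115.56²/23 = 18.5925
V̂(ȳ_st) = 275.674
SE(ȳ_st) = √275.674 = 16.6034

ȳ_st ≈ 533.732, SE ≈ 16.6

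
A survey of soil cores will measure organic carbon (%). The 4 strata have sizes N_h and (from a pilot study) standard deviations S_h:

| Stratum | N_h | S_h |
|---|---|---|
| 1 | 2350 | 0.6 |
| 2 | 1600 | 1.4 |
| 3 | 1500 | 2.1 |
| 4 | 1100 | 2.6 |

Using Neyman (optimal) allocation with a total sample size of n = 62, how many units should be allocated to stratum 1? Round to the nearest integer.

Neyman allocation: n_h = n · N_h S_h / Σ N_i S_i, with n = 62.
  stratum 1: N_h·S_h = 2350·0.6 = 1410.00
  stratum 2: N_h·S_h = 1600·1.4 = 2240.00
  stratum 3: N_h·S_h = 1500·2.1 = 3150.00
  stratum 4: N_h·S_h = 1100·2.6 = 2860.00
Σ N_h S_h = 9660.00
n for stratum 1 = 62·1410.00/9660.00 = 9.050 → 9

9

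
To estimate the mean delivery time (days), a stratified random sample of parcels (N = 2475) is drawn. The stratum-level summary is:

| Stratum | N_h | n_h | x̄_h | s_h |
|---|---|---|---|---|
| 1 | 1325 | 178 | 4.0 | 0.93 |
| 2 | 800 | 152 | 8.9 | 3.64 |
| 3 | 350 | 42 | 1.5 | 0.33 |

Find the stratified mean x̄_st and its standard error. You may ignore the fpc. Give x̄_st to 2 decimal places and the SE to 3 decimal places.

x̄_st = Σ W_h x̄_h = (1325·4.0 + 800·8.9 + 350·1.5)/2475 = 5.23030
V̂(x̄_st) = Σ W_h² s_h²/n_h, with W_h = N_h/N and N = 2475:
  stratum 1: (1325/2475)²·0.93²/178 = 0.0013926
  stratum 2: (800/2475)²·3.64²/152 = 0.00910728
  stratum 3: (350/2475)²·0.33²/42 = 5.18519e-05
V̂(x̄_st) = 0.0105517
SE(x̄_st) = √0.0105517 = 0.102722

x̄_st ≈ 5.23, SE ≈ 0.103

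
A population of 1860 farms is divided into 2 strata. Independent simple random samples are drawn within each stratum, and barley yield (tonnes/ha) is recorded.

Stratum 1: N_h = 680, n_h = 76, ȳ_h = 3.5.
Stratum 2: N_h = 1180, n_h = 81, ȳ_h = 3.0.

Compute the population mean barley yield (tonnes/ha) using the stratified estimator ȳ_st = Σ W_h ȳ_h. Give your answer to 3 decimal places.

ȳ_st ≈ 3.183

N = Σ N_h = 1860. Stratum weights W_h = N_h/N.
ȳ_st = (680·3.5 + 1180·3.0) / 1860 = 3.18280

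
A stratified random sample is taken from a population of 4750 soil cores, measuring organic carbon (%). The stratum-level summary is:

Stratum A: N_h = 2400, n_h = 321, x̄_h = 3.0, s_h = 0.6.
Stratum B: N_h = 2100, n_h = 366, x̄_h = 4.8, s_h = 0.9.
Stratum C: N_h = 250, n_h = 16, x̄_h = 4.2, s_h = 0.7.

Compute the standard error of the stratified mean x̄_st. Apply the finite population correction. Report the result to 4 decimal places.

SE(x̄_st) ≈ 0.0262

V̂(x̄_st) = Σ W_h² (1 − n_h/N_h) s_h²/n_h, with W_h = N_h/N and N = 4750:
  stratum A: (2400/4750)²·(1 − 321/2400)·0.6²/321 = 0.000248014
  stratum B: (2100/4750)²·(1 − 366/2100)·0.9²/366 = 0.000357178
  stratum C: (250/4750)²·(1 − 16/250)·0.7²/16 = 7.94044e-05
V̂(x̄_st) = 0.000684597
SE(x̄_st) = √0.000684597 = 0.0261648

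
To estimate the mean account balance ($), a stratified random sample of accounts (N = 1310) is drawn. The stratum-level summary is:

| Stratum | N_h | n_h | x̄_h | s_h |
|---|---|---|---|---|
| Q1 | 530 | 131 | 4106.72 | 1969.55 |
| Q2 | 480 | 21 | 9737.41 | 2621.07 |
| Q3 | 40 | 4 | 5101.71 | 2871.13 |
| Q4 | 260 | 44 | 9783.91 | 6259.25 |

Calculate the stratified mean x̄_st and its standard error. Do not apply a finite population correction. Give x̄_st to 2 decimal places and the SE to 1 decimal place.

x̄_st = Σ W_h x̄_h = (530·4106.72 + 480·9737.41 + 40·5101.71 + 260·9783.91)/1310 = 7327.02550
V̂(x̄_st) = Σ W_h² s_h²/n_h, with W_h = N_h/N and N = 1310:
  stratum Q1: (530/1310)²·1969.55²/131 = 4846.99
  stratum Q2: (480/1310)²·2621.07²/21 = 43921.6
  stratum Q3: (40/1310)²·2871.13²/4 = 1921.42
  stratum Q4: (260/1310)²·6259.25²/44 = 35074.9
V̂(x̄_st) = 85764.8
SE(x̄_st) = √85764.8 = 292.856

x̄_st ≈ 7327.03, SE ≈ 292.9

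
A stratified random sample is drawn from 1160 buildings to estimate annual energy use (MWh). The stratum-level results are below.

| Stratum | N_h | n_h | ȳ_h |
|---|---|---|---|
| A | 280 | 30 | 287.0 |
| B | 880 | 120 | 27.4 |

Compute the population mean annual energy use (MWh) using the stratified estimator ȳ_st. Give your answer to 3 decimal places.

N = Σ N_h = 1160. Stratum weights W_h = N_h/N.
ȳ_st = (280·287.0 + 880·27.4) / 1160 = 90.06207

ȳ_st ≈ 90.062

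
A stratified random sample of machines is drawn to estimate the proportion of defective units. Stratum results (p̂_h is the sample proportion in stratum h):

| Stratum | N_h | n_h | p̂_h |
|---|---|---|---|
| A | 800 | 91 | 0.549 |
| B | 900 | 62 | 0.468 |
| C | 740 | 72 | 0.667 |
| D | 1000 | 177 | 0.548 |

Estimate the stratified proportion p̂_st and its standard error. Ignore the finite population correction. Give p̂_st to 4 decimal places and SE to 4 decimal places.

N = 3440; stratum weights W_h = N_h/N.
p̂_st = Σ W_h p̂_h = (800·0.549 + 900·0.468 + 740·0.667 + 1000·0.548)/3440 = 0.55290
V̂(p̂_st) = Σ W_h² p̂_h(1−p̂_h)/(n_h−1):
  stratum A: (800/3440)²·0.549·0.451/90 = 0.000148789
  stratum B: (900/3440)²·0.468·0.532/61 = 0.00027938
  stratum C: (740/3440)²·0.667·0.333/71 = 0.000144763
  stratum D: (1000/3440)²·0.548·0.452/176 = 0.000118929
V̂(p̂_st) = 0.000691862; SE = √V̂ = 0.0263033

p̂_st ≈ 0.5529, SE ≈ 0.0263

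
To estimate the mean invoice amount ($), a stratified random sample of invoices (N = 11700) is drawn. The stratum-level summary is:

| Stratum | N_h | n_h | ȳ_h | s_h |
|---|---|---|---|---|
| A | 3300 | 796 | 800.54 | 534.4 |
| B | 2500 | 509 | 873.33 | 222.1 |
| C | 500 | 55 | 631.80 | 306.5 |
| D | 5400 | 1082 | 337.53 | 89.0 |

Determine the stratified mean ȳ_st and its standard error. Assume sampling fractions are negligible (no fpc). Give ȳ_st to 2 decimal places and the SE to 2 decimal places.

ȳ_st ≈ 595.19, SE ≈ 6.14

ȳ_st = Σ W_h ȳ_h = (3300·800.54 + 2500·873.33 + 500·631.80 + 5400·337.53)/11700 = 595.18538
V̂(ȳ_st) = Σ W_h² s_h²/n_h, with W_h = N_h/N and N = 11700:
  stratum A: (3300/11700)²·534.4²/796 = 28.5414
  stratum B: (2500/11700)²·222.1²/509 = 4.42474
  stratum C: (500/11700)²·306.5²/55 = 3.11937
  stratum D: (5400/11700)²·89.0²/1082 = 1.55944
V̂(ȳ_st) = 37.645
SE(ȳ_st) = √37.645 = 6.13555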